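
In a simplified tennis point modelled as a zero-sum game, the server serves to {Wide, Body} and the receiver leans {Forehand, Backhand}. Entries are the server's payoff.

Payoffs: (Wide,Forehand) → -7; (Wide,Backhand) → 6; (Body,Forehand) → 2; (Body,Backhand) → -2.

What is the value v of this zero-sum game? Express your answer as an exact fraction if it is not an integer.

-2/17

Row minima: Wide → -7, Body → -2; maximin = -2.
Column maxima: Forehand → 2, Backhand → 6; minimax = 2.
-2 ≠ 2, so there is no saddle point; optimal play is mixed.
Let the server play Wide with probability p. Expected payoff against Forehand: (-7)p + 2(1−p) = −9p + 2; against Backhand: 6p + (-2)(1−p) = 8p − 2.
Setting these equal: −9p + 2 = 8p − 2 ⇒ −17p = -4 ⇒ p = 4/17, and the value is (-9)·(4/17) + 2 = -2/17.
For the receiver: with q = P(Forehand), equating Wide's and Body's payoffs gives −13q + 6 = 4q − 2 ⇒ q = 8/17.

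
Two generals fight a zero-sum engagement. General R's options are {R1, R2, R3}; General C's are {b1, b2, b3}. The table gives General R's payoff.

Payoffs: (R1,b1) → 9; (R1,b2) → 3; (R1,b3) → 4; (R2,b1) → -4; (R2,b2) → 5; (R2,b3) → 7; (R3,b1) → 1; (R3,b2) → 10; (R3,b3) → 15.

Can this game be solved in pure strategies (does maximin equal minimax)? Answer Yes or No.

No

Row minima: R1 → 3, R2 → -4, R3 → 1; maximin = 3.
Column maxima: b1 → 9, b2 → 10, b3 → 15; minimax = 9.
3 ≠ 9, so no pure-strategy equilibrium exists.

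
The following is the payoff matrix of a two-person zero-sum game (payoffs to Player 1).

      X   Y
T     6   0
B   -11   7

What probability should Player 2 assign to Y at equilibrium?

17/24

Row minima: T → 0, B → -11; maximin = 0.
Column maxima: X → 6, Y → 7; minimax = 6.
0 ≠ 6, so there is no saddle point; optimal play is mixed.
Let Player 1 play T with probability p. Expected payoff against X: 6p + (-11)(1−p) = 17p − 11; against Y: 0p + 7(1−p) = −7p + 7.
Setting these equal: 17p − 11 = −7p + 7 ⇒ 24p = 18 ⇒ p = 3/4, and the value is (17)·(3/4) − 11 = 7/4.
For Player 2: with q = P(X), equating T's and B's payoffs gives 6q = −18q + 7 ⇒ q = 7/24.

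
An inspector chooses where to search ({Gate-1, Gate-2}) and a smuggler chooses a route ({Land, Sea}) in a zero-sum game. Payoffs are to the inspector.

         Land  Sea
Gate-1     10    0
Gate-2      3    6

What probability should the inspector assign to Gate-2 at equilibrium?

Row minima: Gate-1 → 0, Gate-2 → 3; maximin = 3.
Column maxima: Land → 10, Sea → 6; minimax = 6.
3 ≠ 6, so there is no saddle point; optimal play is mixed.
Let the inspector play Gate-1 with probability p. Expected payoff against Land: 10p + 3(1−p) = 7p + 3; against Sea: 0p + 6(1−p) = −6p + 6.
Setting these equal: 7p + 3 = −6p + 6 ⇒ 13p = 3 ⇒ p = 3/13, and the value is (7)·(3/13) + 3 = 60/13.
For the smuggler: with q = P(Land), equating Gate-1's and Gate-2's payoffs gives 10q = −3q + 6 ⇒ q = 6/13.

10/13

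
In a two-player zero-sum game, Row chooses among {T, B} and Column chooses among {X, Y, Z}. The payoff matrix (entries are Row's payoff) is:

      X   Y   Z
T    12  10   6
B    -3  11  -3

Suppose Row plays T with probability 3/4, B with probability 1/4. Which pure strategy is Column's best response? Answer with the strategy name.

If Column plays X, Row's expected payoff is (3/4)·12 + (1/4)·(-3) = 33/4.
If Column plays Y, Row's expected payoff is (3/4)·10 + (1/4)·11 = 41/4.
If Column plays Z, Row's expected payoff is (3/4)·6 + (1/4)·(-3) = 15/4.
Column minimizes Row's payoff; the smallest is 15/4, so the best response is Z.

Z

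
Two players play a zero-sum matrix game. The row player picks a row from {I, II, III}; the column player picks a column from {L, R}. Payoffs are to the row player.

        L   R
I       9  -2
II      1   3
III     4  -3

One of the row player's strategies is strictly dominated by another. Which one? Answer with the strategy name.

III

I gives a strictly higher payoff than III against every column: 9 > 4, -2 > -3.
So III is strictly dominated and the row player never plays it.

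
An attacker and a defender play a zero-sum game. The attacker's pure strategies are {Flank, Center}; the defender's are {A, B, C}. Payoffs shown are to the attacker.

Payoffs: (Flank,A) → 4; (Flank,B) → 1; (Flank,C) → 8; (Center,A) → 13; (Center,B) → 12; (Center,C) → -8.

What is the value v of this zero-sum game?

104/27

Row minima: Flank → 1, Center → -8; maximin = 1.
Column maxima: A → 13, B → 12, C → 8; minimax = 8.
1 ≠ 8, so there is no saddle point; optimal play is mixed.
A is strictly dominated by B (it gives the attacker strictly more in every row), so the defender never plays it.
On the remaining 2×2 (Flank, Center vs B, C):
Let the attacker play Flank with probability p. Expected payoff against B: 1p + 12(1−p) = −11p + 12; against C: 8p + (-8)(1−p) = 16p − 8.
Setting these equal: −11p + 12 = 16p − 8 ⇒ −27p = -20 ⇒ p = 20/27, and the value is (-11)·(20/27) + 12 = 104/27.
For the defender: with q = P(B), equating Flank's and Center's payoffs gives −7q + 8 = 20q − 8 ⇒ q = 16/27.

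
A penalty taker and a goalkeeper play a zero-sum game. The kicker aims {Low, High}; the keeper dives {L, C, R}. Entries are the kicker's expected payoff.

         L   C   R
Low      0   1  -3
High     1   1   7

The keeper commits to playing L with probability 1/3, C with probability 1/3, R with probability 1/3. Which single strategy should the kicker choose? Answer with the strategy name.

High

Expected payoff of Low: (1/3)·0 + (1/3)·1 + (1/3)·(-3) = -2/3.
Expected payoff of High: (1/3)·1 + (1/3)·1 + (1/3)·7 = 3.
The largest is 3, so the kicker's best response is High.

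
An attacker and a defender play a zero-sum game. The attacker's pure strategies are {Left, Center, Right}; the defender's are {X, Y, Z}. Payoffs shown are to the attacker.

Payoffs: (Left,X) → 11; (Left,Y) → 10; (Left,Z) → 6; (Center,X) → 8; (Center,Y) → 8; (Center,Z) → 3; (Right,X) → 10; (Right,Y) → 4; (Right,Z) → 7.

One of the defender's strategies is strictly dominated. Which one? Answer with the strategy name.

Z holds the attacker's payoff strictly below X in every row: 6 < 11, 3 < 8, 7 < 10.
So X is strictly dominated for the defender.

X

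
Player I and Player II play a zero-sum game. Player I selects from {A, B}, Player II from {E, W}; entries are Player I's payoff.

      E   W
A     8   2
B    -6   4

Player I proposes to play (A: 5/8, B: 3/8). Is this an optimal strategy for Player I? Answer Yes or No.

Against E this mix gives (5/8)·8 + (3/8)·(-6) = 11/4.
Against W this mix gives (5/8)·2 + (3/8)·4 = 11/4.
All of Player II's active replies (E, W) yield 11/4, and no column does worse for Player I. The mix makes Player II indifferent and guarantees 11/4, so it is optimal.

Yes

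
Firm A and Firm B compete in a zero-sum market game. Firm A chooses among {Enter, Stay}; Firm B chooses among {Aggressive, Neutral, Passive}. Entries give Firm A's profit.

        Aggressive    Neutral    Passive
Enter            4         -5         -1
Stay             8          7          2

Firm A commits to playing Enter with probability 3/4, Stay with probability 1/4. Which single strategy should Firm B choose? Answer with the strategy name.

If Firm B plays Aggressive, Firm A's expected payoff is (3/4)·4 + (1/4)·8 = 5.
If Firm B plays Neutral, Firm A's expected payoff is (3/4)·(-5) + (1/4)·7 = -2.
If Firm B plays Passive, Firm A's expected payoff is (3/4)·(-1) + (1/4)·2 = -1/4.
Firm B minimizes Firm A's payoff; the smallest is -2, so the best response is Neutral.

Neutral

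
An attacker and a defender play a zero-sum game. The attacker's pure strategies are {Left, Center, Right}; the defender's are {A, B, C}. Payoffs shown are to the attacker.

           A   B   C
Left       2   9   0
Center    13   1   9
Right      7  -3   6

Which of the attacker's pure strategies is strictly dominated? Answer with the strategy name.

Center gives a strictly higher payoff than Right against every column: 13 > 7, 1 > -3, 9 > 6.
So Right is strictly dominated and the attacker never plays it.

Right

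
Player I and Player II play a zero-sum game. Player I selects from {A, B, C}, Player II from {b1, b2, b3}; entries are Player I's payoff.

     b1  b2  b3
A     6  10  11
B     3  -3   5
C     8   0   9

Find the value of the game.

20/3

Row minima: A → 6, B → -3, C → 0; maximin = 6.
Column maxima: b1 → 8, b2 → 10, b3 → 11; minimax = 8.
6 ≠ 8, so there is no saddle point; optimal play is mixed.
B is strictly dominated by A, so Player I never plays it.
b3 is strictly dominated by b1 (it gives Player I strictly more in every row), so Player II never plays it.
On the remaining 2×2 (A, C vs b1, b2):
Let Player I play A with probability p. Expected payoff against b1: 6p + 8(1−p) = −2p + 8; against b2: 10p + 0(1−p) = 10p.
Setting these equal: −2p + 8 = 10p ⇒ −12p = -8 ⇒ p = 2/3, and the value is (-2)·(2/3) + 8 = 20/3.
For Player II: with q = P(b1), equating A's and C's payoffs gives −4q + 10 = 8q ⇒ q = 5/6.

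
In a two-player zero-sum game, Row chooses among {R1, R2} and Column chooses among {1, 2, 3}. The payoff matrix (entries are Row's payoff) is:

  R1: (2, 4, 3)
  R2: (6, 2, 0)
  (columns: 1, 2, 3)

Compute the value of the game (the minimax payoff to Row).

Row minima: R1 → 2, R2 → 0; maximin = 2.
Column maxima: 1 → 6, 2 → 4, 3 → 3; minimax = 3.
2 ≠ 3, so there is no saddle point; optimal play is mixed.
2 is strictly dominated by 3 (it gives Row strictly more in every row), so Column never plays it.
On the remaining 2×2 (R1, R2 vs 1, 3):
Let Row play R1 with probability p. Expected payoff against 1: 2p + 6(1−p) = −4p + 6; against 3: 3p + 0(1−p) = 3p.
Setting these equal: −4p + 6 = 3p ⇒ −7p = -6 ⇒ p = 6/7, and the value is (-4)·(6/7) + 6 = 18/7.
For Column: with q = P(1), equating R1's and R2's payoffs gives −q + 3 = 6q ⇒ q = 3/7.

18/7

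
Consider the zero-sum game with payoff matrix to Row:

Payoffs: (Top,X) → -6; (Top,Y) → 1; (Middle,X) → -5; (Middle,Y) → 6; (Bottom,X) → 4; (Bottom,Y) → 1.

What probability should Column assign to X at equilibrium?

Row minima: Top → -6, Middle → -5, Bottom → 1; maximin = 1.
Column maxima: X → 4, Y → 6; minimax = 4.
1 ≠ 4, so there is no saddle point; optimal play is mixed.
Top is strictly dominated by Middle, so Row never plays it.
On the remaining 2×2 (Middle, Bottom vs X, Y):
Let Row play Middle with probability p. Expected payoff against X: (-5)p + 4(1−p) = −9p + 4; against Y: 6p + 1(1−p) = 5p + 1.
Setting these equal: −9p + 4 = 5p + 1 ⇒ −14p = -3 ⇒ p = 3/14, and the value is (-9)·(3/14) + 4 = 29/14.
For Column: with q = P(X), equating Middle's and Bottom's payoffs gives −11q + 6 = 3q + 1 ⇒ q = 5/14.

5/14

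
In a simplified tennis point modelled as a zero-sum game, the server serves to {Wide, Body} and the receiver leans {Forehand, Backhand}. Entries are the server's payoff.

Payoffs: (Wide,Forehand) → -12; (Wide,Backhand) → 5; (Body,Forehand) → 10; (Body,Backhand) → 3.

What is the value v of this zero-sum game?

Row minima: Wide → -12, Body → 3; maximin = 3.
Column maxima: Forehand → 10, Backhand → 5; minimax = 5.
3 ≠ 5, so there is no saddle point; optimal play is mixed.
Let the server play Wide with probability p. Expected payoff against Forehand: (-12)p + 10(1−p) = −22p + 10; against Backhand: 5p + 3(1−p) = 2p + 3.
Setting these equal: −22p + 10 = 2p + 3 ⇒ −24p = -7 ⇒ p = 7/24, and the value is (-22)·(7/24) + 10 = 43/12.
For the receiver: with q = P(Forehand), equating Wide's and Body's payoffs gives −17q + 5 = 7q + 3 ⇒ q = 1/12.

43/12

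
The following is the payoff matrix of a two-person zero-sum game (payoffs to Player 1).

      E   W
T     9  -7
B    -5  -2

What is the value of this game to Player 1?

-53/19

Row minima: T → -7, B → -5; maximin = -5.
Column maxima: E → 9, W → -2; minimax = -2.
-5 ≠ -2, so there is no saddle point; optimal play is mixed.
Let Player 1 play T with probability p. Expected payoff against E: 9p + (-5)(1−p) = 14p − 5; against W: (-7)p + (-2)(1−p) = −5p − 2.
Setting these equal: 14p − 5 = −5p − 2 ⇒ 19p = 3 ⇒ p = 3/19, and the value is (14)·(3/19) − 5 = -53/19.
For Player 2: with q = P(E), equating T's and B's payoffs gives 16q − 7 = −3q − 2 ⇒ q = 5/19.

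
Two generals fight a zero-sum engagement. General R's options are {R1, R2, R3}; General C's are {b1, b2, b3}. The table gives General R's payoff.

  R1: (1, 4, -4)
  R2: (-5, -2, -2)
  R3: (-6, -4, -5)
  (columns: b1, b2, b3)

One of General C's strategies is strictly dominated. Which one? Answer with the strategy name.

b2

b1 holds General R's payoff strictly below b2 in every row: 1 < 4, -5 < -2, -6 < -4.
So b2 is strictly dominated for General C.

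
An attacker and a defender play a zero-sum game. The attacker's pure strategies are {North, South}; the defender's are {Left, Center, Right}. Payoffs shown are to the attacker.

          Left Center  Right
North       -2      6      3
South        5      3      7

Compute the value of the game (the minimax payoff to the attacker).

Row minima: North → -2, South → 3; maximin = 3.
Column maxima: Left → 5, Center → 6, Right → 7; minimax = 5.
3 ≠ 5, so there is no saddle point; optimal play is mixed.
Right is strictly dominated by Left (it gives the attacker strictly more in every row), so the defender never plays it.
On the remaining 2×2 (North, South vs Left, Center):
Let the attacker play North with probability p. Expected payoff against Left: (-2)p + 5(1−p) = −7p + 5; against Center: 6p + 3(1−p) = 3p + 3.
Setting these equal: −7p + 5 = 3p + 3 ⇒ −10p = -2 ⇒ p = 1/5, and the value is (-7)·(1/5) + 5 = 18/5.
For the defender: with q = P(Left), equating North's and South's payoffs gives −8q + 6 = 2q + 3 ⇒ q = 3/10.

18/5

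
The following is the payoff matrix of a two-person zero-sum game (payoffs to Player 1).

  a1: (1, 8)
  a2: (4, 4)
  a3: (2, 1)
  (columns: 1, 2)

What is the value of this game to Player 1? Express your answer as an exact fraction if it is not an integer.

Row minima: a1 → 1, a2 → 4, a3 → 1; maximin = 4.
Column maxima: 1 → 4, 2 → 8; minimax = 4.
Since maximin = minimax = 4, there is a saddle point and the value is 4.

4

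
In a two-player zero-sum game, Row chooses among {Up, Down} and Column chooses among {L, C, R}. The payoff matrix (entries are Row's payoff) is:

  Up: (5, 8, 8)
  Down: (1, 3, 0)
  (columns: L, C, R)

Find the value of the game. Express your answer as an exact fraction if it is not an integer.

Row minima: Up → 5, Down → 0; maximin = 5.
Column maxima: L → 5, C → 8, R → 8; minimax = 5.
Since maximin = minimax = 5, there is a saddle point and the value is 5.

5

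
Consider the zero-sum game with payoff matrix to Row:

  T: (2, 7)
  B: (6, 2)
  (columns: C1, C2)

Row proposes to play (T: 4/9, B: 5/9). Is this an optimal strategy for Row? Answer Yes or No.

Against C1 this mix gives (4/9)·2 + (5/9)·6 = 38/9.
Against C2 this mix gives (4/9)·7 + (5/9)·2 = 38/9.
All of Column's active replies (C1, C2) yield 38/9, and no column does worse for Row. The mix makes Column indifferent and guarantees 38/9, so it is optimal.

Yes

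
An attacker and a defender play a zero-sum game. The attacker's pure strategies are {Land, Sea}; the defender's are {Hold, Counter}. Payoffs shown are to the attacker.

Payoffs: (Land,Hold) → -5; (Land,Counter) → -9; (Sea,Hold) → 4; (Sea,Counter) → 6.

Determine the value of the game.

Row minima: Land → -9, Sea → 4; maximin = 4.
Column maxima: Hold → 4, Counter → 6; minimax = 4.
Since maximin = minimax = 4, there is a saddle point and the value is 4.

4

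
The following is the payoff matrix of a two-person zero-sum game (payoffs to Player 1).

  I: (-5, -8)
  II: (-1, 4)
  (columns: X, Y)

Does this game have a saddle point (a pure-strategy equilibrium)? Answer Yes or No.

Row minima: I → -8, II → -1; maximin = -1.
Column maxima: X → -1, Y → 4; minimax = -1.
maximin = minimax = -1, so a saddle point exists.

Yes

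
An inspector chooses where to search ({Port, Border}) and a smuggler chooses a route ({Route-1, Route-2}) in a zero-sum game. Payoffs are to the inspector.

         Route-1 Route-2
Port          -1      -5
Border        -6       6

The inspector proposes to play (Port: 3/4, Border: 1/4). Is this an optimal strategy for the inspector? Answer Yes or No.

Against Route-1 this mix gives (3/4)·(-1) + (1/4)·(-6) = -9/4.
Against Route-2 this mix gives (3/4)·(-5) + (1/4)·6 = -9/4.
All of the smuggler's active replies (Route-1, Route-2) yield -9/4, and no column does worse for the inspector. The mix makes the smuggler indifferent and guarantees -9/4, so it is optimal.

Yes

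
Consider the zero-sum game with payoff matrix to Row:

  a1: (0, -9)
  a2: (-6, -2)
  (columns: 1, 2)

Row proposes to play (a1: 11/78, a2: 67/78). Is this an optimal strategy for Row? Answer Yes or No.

Against 1 this mix gives (11/78)·0 + (67/78)·(-6) = -67/13.
Against 2 this mix gives (11/78)·(-9) + (67/78)·(-2) = -233/78.
Column will play 1, holding Row to -67/13. Shifting weight toward the row that does better against 1 would raise this floor (the equalizing mix achieves -54/13 against both 1 and 2), so the proposed strategy is not optimal.

No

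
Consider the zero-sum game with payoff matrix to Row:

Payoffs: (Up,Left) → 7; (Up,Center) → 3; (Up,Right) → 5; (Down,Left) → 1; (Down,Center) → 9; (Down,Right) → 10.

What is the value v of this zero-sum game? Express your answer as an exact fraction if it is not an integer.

5

Row minima: Up → 3, Down → 1; maximin = 3.
Column maxima: Left → 7, Center → 9, Right → 10; minimax = 7.
3 ≠ 7, so there is no saddle point; optimal play is mixed.
Right is strictly dominated by Center (it gives Row strictly more in every row), so Column never plays it.
On the remaining 2×2 (Up, Down vs Left, Center):
Let Row play Up with probability p. Expected payoff against Left: 7p + 1(1−p) = 6p + 1; against Center: 3p + 9(1−p) = −6p + 9.
Setting these equal: 6p + 1 = −6p + 9 ⇒ 12p = 8 ⇒ p = 2/3, and the value is (6)·(2/3) + 1 = 5.
For Column: with q = P(Left), equating Up's and Down's payoffs gives 4q + 3 = −8q + 9 ⇒ q = 1/2.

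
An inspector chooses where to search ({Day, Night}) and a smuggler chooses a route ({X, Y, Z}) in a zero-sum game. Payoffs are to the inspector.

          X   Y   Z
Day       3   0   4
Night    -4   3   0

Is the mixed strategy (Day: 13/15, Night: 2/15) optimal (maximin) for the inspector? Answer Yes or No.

No

Against X this mix gives (13/15)·3 + (2/15)·(-4) = 31/15.
Against Y this mix gives (13/15)·0 + (2/15)·3 = 2/5.
Against Z this mix gives (13/15)·4 + (2/15)·0 = 52/15.
The smuggler will play Y, holding the inspector to 2/5. Shifting weight toward the row that does better against Y would raise this floor (the equalizing mix achieves 9/10 against both Y and X), so the proposed strategy is not optimal.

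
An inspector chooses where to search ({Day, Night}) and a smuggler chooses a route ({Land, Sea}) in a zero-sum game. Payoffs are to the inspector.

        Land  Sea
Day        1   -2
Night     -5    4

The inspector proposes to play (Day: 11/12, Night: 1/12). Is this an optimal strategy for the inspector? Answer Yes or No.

No

Against Land this mix gives (11/12)·1 + (1/12)·(-5) = 1/2.
Against Sea this mix gives (11/12)·(-2) + (1/12)·4 = -3/2.
The smuggler will play Sea, holding the inspector to -3/2. Shifting weight toward the row that does better against Sea would raise this floor (the equalizing mix achieves -1/2 against both Sea and Land), so the proposed strategy is not optimal.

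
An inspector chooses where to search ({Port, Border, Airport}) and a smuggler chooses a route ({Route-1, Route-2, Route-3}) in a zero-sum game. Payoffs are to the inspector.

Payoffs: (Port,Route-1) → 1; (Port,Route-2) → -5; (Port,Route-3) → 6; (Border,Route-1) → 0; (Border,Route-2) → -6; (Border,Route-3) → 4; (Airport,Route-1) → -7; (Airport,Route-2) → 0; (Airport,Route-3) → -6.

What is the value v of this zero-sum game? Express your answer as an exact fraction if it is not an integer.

Row minima: Port → -5, Border → -6, Airport → -7; maximin = -5.
Column maxima: Route-1 → 1, Route-2 → 0, Route-3 → 6; minimax = 0.
-5 ≠ 0, so there is no saddle point; optimal play is mixed.
Border is strictly dominated by Port, so the inspector never plays it.
Route-3 is strictly dominated by Route-1 (it gives the inspector strictly more in every row), so the smuggler never plays it.
On the remaining 2×2 (Port, Airport vs Route-1, Route-2):
Let the inspector play Port with probability p. Expected payoff against Route-1: 1p + (-7)(1−p) = 8p − 7; against Route-2: (-5)p + 0(1−p) = −5p.
Setting these equal: 8p − 7 = −5p ⇒ 13p = 7 ⇒ p = 7/13, and the value is (8)·(7/13) − 7 = -35/13.
For the smuggler: with q = P(Route-1), equating Port's and Airport's payoffs gives 6q − 5 = −7q ⇒ q = 5/13.

-35/13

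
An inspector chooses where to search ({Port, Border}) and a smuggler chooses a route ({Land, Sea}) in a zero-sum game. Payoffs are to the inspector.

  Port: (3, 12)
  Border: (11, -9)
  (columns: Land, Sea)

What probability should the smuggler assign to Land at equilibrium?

Row minima: Port → 3, Border → -9; maximin = 3.
Column maxima: Land → 11, Sea → 12; minimax = 11.
3 ≠ 11, so there is no saddle point; optimal play is mixed.
Let the inspector play Port with probability p. Expected payoff against Land: 3p + 11(1−p) = −8p + 11; against Sea: 12p + (-9)(1−p) = 21p − 9.
Setting these equal: −8p + 11 = 21p − 9 ⇒ −29p = -20 ⇒ p = 20/29, and the value is (-8)·(20/29) + 11 = 159/29.
For the smuggler: with q = P(Land), equating Port's and Border's payoffs gives −9q + 12 = 20q − 9 ⇒ q = 21/29.

21/29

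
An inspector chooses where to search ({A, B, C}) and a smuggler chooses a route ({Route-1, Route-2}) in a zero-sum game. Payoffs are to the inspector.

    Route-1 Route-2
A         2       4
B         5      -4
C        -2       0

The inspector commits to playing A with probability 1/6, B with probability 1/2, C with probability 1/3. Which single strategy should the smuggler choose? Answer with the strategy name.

Route-2

If the smuggler plays Route-1, the inspector's expected payoff is (1/6)·2 + (1/2)·5 + (1/3)·(-2) = 13/6.
If the smuggler plays Route-2, the inspector's expected payoff is (1/6)·4 + (1/2)·(-4) + (1/3)·0 = -4/3.
The smuggler minimizes the inspector's payoff; the smallest is -4/3, so the best response is Route-2.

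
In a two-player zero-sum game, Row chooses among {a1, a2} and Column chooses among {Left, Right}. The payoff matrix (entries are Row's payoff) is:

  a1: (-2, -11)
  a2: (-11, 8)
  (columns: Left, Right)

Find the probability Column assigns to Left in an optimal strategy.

Row minima: a1 → -11, a2 → -11; maximin = -11.
Column maxima: Left → -2, Right → 8; minimax = -2.
-11 ≠ -2, so there is no saddle point; optimal play is mixed.
Let Row play a1 with probability p. Expected payoff against Left: (-2)p + (-11)(1−p) = 9p − 11; against Right: (-11)p + 8(1−p) = −19p + 8.
Setting these equal: 9p − 11 = −19p + 8 ⇒ 28p = 19 ⇒ p = 19/28, and the value is (9)·(19/28) − 11 = -137/28.
For Column: with q = P(Left), equating a1's and a2's payoffs gives 9q − 11 = −19q + 8 ⇒ q = 19/28.

19/28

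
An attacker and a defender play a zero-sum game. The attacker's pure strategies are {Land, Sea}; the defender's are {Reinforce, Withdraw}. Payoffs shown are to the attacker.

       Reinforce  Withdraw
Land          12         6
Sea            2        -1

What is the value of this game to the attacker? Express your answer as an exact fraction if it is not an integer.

Row minima: Land → 6, Sea → -1; maximin = 6.
Column maxima: Reinforce → 12, Withdraw → 6; minimax = 6.
Since maximin = minimax = 6, there is a saddle point and the value is 6.

6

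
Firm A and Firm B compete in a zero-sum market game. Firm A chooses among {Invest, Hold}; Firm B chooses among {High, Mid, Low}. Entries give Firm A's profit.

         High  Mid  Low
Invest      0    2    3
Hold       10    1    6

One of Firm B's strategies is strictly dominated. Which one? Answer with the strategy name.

Low

Mid holds Firm A's payoff strictly below Low in every row: 2 < 3, 1 < 6.
So Low is strictly dominated for Firm B.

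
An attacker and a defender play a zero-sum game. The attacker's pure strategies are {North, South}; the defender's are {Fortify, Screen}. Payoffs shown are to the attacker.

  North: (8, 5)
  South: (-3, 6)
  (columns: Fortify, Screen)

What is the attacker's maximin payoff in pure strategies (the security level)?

Row minima: North → 5, South → -3.
The best of these is 5.

5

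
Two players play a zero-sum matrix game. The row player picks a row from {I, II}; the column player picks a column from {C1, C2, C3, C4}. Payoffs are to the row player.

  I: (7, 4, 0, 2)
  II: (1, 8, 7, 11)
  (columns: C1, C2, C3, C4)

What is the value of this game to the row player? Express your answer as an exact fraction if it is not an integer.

49/13

Row minima: I → 0, II → 1; maximin = 1.
Column maxima: C1 → 7, C2 → 8, C3 → 7, C4 → 11; minimax = 7.
1 ≠ 7, so there is no saddle point; optimal play is mixed.
C2 is strictly dominated by C3 (it gives the row player strictly more in every row), so the column player never plays it.
C4 is strictly dominated by C3 (it gives the row player strictly more in every row), so the column player never plays it.
On the remaining 2×2 (I, II vs C1, C3):
Let the row player play I with probability p. Expected payoff against C1: 7p + 1(1−p) = 6p + 1; against C3: 0p + 7(1−p) = −7p + 7.
Setting these equal: 6p + 1 = −7p + 7 ⇒ 13p = 6 ⇒ p = 6/13, and the value is (6)·(6/13) + 1 = 49/13.
For the column player: with q = P(C1), equating I's and II's payoffs gives 7q = −6q + 7 ⇒ q = 7/13.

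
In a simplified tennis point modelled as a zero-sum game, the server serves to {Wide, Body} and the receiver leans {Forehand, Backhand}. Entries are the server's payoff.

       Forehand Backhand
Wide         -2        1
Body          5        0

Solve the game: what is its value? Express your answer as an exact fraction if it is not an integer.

Row minima: Wide → -2, Body → 0; maximin = 0.
Column maxima: Forehand → 5, Backhand → 1; minimax = 1.
0 ≠ 1, so there is no saddle point; optimal play is mixed.
Let the server play Wide with probability p. Expected payoff against Forehand: (-2)p + 5(1−p) = −7p + 5; against Backhand: 1p + 0(1−p) = p.
Setting these equal: −7p + 5 = p ⇒ −8p = -5 ⇒ p = 5/8, and the value is (-7)·(5/8) + 5 = 5/8.
For the receiver: with q = P(Forehand), equating Wide's and Body's payoffs gives −3q + 1 = 5q ⇒ q = 1/8.

5/8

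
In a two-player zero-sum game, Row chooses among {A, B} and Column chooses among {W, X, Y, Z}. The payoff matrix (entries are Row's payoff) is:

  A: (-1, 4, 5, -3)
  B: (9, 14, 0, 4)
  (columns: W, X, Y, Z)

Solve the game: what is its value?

5/3

Row minima: A → -3, B → 0; maximin = 0.
Column maxima: W → 9, X → 14, Y → 5, Z → 4; minimax = 4.
0 ≠ 4, so there is no saddle point; optimal play is mixed.
W is strictly dominated by Z (it gives Row strictly more in every row), so Column never plays it.
X is strictly dominated by Z (it gives Row strictly more in every row), so Column never plays it.
On the remaining 2×2 (A, B vs Y, Z):
Let Row play A with probability p. Expected payoff against Y: 5p + 0(1−p) = 5p; against Z: (-3)p + 4(1−p) = −7p + 4.
Setting these equal: 5p = −7p + 4 ⇒ 12p = 4 ⇒ p = 1/3, and the value is (5)·(1/3) = 5/3.
For Column: with q = P(Y), equating A's and B's payoffs gives 8q − 3 = −4q + 4 ⇒ q = 7/12.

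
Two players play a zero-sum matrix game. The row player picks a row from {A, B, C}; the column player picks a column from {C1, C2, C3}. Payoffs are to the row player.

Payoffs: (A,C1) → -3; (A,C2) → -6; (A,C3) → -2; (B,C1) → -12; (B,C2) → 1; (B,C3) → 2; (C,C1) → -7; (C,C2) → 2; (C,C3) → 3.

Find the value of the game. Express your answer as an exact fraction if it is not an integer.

-4

Row minima: A → -6, B → -12, C → -7; maximin = -6.
Column maxima: C1 → -3, C2 → 2, C3 → 3; minimax = -3.
-6 ≠ -3, so there is no saddle point; optimal play is mixed.
B is strictly dominated by C, so the row player never plays it.
C3 is strictly dominated by C1 (it gives the row player strictly more in every row), so the column player never plays it.
On the remaining 2×2 (A, C vs C1, C2):
Let the row player play A with probability p. Expected payoff against C1: (-3)p + (-7)(1−p) = 4p − 7; against C2: (-6)p + 2(1−p) = −8p + 2.
Setting these equal: 4p − 7 = −8p + 2 ⇒ 12p = 9 ⇒ p = 3/4, and the value is (4)·(3/4) − 7 = -4.
For the column player: with q = P(C1), equating A's and C's payoffs gives 3q − 6 = −9q + 2 ⇒ q = 2/3.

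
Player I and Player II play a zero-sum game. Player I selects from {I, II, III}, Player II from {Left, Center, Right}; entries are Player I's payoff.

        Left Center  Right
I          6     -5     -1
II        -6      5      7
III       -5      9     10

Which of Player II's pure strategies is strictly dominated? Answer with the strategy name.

Center holds Player I's payoff strictly below Right in every row: -5 < -1, 5 < 7, 9 < 10.
So Right is strictly dominated for Player II.

Right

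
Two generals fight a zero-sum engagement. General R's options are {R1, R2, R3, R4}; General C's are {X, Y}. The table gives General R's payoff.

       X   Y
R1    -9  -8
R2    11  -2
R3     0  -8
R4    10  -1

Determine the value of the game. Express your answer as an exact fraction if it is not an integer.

-1

Row minima: R1 → -9, R2 → -2, R3 → -8, R4 → -1; maximin = -1.
Column maxima: X → 11, Y → -1; minimax = -1.
Since maximin = minimax = -1, there is a saddle point and the value is -1.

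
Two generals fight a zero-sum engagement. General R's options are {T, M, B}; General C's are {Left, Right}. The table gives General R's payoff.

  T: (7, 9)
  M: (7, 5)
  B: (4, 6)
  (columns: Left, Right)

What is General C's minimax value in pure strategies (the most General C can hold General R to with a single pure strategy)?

7

Column maxima: Left → 7, Right → 9.
The smallest of these is 7.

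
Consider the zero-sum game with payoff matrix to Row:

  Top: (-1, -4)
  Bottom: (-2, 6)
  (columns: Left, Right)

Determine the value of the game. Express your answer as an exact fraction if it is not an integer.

Row minima: Top → -4, Bottom → -2; maximin = -2.
Column maxima: Left → -1, Right → 6; minimax = -1.
-2 ≠ -1, so there is no saddle point; optimal play is mixed.
Let Row play Top with probability p. Expected payoff against Left: (-1)p + (-2)(1−p) = p − 2; against Right: (-4)p + 6(1−p) = −10p + 6.
Setting these equal: p − 2 = −10p + 6 ⇒ 11p = 8 ⇒ p = 8/11, and the value is (1)·(8/11) − 2 = -14/11.
For Column: with q = P(Left), equating Top's and Bottom's payoffs gives 3q − 4 = −8q + 6 ⇒ q = 10/11.

-14/11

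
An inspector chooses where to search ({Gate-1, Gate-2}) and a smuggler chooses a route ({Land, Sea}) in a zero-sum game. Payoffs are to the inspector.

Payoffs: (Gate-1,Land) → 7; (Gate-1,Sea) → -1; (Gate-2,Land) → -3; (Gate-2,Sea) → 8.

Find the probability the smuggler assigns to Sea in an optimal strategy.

10/19

Row minima: Gate-1 → -1, Gate-2 → -3; maximin = -1.
Column maxima: Land → 7, Sea → 8; minimax = 7.
-1 ≠ 7, so there is no saddle point; optimal play is mixed.
Let the inspector play Gate-1 with probability p. Expected payoff against Land: 7p + (-3)(1−p) = 10p − 3; against Sea: (-1)p + 8(1−p) = −9p + 8.
Setting these equal: 10p − 3 = −9p + 8 ⇒ 19p = 11 ⇒ p = 11/19, and the value is (10)·(11/19) − 3 = 53/19.
For the smuggler: with q = P(Land), equating Gate-1's and Gate-2's payoffs gives 8q − 1 = −11q + 8 ⇒ q = 9/19.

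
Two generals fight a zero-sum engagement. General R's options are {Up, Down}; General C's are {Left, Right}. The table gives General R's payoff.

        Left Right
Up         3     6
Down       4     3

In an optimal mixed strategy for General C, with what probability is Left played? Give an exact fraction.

Row minima: Up → 3, Down → 3; maximin = 3.
Column maxima: Left → 4, Right → 6; minimax = 4.
3 ≠ 4, so there is no saddle point; optimal play is mixed.
Let General R play Up with probability p. Expected payoff against Left: 3p + 4(1−p) = −p + 4; against Right: 6p + 3(1−p) = 3p + 3.
Setting these equal: −p + 4 = 3p + 3 ⇒ −4p = -1 ⇒ p = 1/4, and the value is (-1)·(1/4) + 4 = 15/4.
For General C: with q = P(Left), equating Up's and Down's payoffs gives −3q + 6 = q + 3 ⇒ q = 3/4.

3/4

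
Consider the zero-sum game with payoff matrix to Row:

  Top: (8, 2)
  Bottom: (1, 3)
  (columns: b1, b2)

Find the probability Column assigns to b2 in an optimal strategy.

7/8

Row minima: Top → 2, Bottom → 1; maximin = 2.
Column maxima: b1 → 8, b2 → 3; minimax = 3.
2 ≠ 3, so there is no saddle point; optimal play is mixed.
Let Row play Top with probability p. Expected payoff against b1: 8p + 1(1−p) = 7p + 1; against b2: 2p + 3(1−p) = −p + 3.
Setting these equal: 7p + 1 = −p + 3 ⇒ 8p = 2 ⇒ p = 1/4, and the value is (7)·(1/4) + 1 = 11/4.
For Column: with q = P(b1), equating Top's and Bottom's payoffs gives 6q + 2 = −2q + 3 ⇒ q = 1/8.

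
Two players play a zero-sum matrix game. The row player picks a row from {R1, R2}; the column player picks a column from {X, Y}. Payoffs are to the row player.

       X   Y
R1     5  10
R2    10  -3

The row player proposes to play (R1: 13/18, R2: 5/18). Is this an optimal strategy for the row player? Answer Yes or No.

Against X this mix gives (13/18)·5 + (5/18)·10 = 115/18.
Against Y this mix gives (13/18)·10 + (5/18)·(-3) = 115/18.
All of the column player's active replies (X, Y) yield 115/18, and no column does worse for the row player. The mix makes the column player indifferent and guarantees 115/18, so it is optimal.

Yes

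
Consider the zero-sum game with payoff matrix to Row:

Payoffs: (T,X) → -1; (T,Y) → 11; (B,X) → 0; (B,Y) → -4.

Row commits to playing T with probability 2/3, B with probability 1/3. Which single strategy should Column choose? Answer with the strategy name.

X

If Column plays X, Row's expected payoff is (2/3)·(-1) + (1/3)·0 = -2/3.
If Column plays Y, Row's expected payoff is (2/3)·11 + (1/3)·(-4) = 6.
Column minimizes Row's payoff; the smallest is -2/3, so the best response is X.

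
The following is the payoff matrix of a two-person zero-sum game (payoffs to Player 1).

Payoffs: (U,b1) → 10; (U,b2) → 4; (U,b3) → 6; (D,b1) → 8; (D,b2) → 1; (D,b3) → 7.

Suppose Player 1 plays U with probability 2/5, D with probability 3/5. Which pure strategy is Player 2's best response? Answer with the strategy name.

If Player 2 plays b1, Player 1's expected payoff is (2/5)·10 + (3/5)·8 = 44/5.
If Player 2 plays b2, Player 1's expected payoff is (2/5)·4 + (3/5)·1 = 11/5.
If Player 2 plays b3, Player 1's expected payoff is (2/5)·6 + (3/5)·7 = 33/5.
Player 2 minimizes Player 1's payoff; the smallest is 11/5, so the best response is b2.

b2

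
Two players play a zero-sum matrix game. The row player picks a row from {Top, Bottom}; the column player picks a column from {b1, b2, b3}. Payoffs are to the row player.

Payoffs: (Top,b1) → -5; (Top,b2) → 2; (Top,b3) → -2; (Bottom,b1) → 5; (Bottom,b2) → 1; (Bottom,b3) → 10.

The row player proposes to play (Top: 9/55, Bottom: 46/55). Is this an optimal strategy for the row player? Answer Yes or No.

Against b1 this mix gives (9/55)·(-5) + (46/55)·5 = 37/11.
Against b2 this mix gives (9/55)·2 + (46/55)·1 = 64/55.
Against b3 this mix gives (9/55)·(-2) + (46/55)·10 = 442/55.
The column player will play b2, holding the row player to 64/55. Shifting weight toward the row that does better against b2 would raise this floor (the equalizing mix achieves 15/11 against both b2 and b1), so the proposed strategy is not optimal.

No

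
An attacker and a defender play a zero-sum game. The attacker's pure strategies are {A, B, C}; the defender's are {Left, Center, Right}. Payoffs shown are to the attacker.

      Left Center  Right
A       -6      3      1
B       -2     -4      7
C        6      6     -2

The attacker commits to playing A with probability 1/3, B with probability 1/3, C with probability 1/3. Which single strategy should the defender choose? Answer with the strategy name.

Left

If the defender plays Left, the attacker's expected payoff is (1/3)·(-6) + (1/3)·(-2) + (1/3)·6 = -2/3.
If the defender plays Center, the attacker's expected payoff is (1/3)·3 + (1/3)·(-4) + (1/3)·6 = 5/3.
If the defender plays Right, the attacker's expected payoff is (1/3)·1 + (1/3)·7 + (1/3)·(-2) = 2.
The defender minimizes the attacker's payoff; the smallest is -2/3, so the best response is Left.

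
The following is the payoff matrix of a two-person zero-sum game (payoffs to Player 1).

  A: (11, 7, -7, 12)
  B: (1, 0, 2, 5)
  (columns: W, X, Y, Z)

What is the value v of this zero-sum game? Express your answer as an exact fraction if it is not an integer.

Row minima: A → -7, B → 0; maximin = 0.
Column maxima: W → 11, X → 7, Y → 2, Z → 12; minimax = 2.
0 ≠ 2, so there is no saddle point; optimal play is mixed.
W is strictly dominated by X (it gives Player 1 strictly more in every row), so Player 2 never plays it.
Z is strictly dominated by X (it gives Player 1 strictly more in every row), so Player 2 never plays it.
On the remaining 2×2 (A, B vs X, Y):
Let Player 1 play A with probability p. Expected payoff against X: 7p + 0(1−p) = 7p; against Y: (-7)p + 2(1−p) = −9p + 2.
Setting these equal: 7p = −9p + 2 ⇒ 16p = 2 ⇒ p = 1/8, and the value is (7)·(1/8) = 7/8.
For Player 2: with q = P(X), equating A's and B's payoffs gives 14q − 7 = −2q + 2 ⇒ q = 9/16.

7/8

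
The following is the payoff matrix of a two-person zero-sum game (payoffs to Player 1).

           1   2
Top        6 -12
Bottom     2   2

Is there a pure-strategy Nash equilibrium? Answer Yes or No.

Yes

Row minima: Top → -12, Bottom → 2; maximin = 2.
Column maxima: 1 → 6, 2 → 2; minimax = 2.
maximin = minimax = 2, so a saddle point exists.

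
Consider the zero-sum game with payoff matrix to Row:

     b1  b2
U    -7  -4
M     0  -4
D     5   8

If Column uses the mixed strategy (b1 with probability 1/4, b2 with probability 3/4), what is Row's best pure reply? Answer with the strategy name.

Expected payoff of U: (1/4)·(-7) + (3/4)·(-4) = -19/4.
Expected payoff of M: (1/4)·0 + (3/4)·(-4) = -3.
Expected payoff of D: (1/4)·5 + (3/4)·8 = 29/4.
The largest is 29/4, so Row's best response is D.

D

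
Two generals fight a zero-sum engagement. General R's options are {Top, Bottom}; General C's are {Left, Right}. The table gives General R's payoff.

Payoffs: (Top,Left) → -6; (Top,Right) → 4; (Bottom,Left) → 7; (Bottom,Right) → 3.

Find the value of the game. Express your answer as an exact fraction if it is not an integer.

23/7

Row minima: Top → -6, Bottom → 3; maximin = 3.
Column maxima: Left → 7, Right → 4; minimax = 4.
3 ≠ 4, so there is no saddle point; optimal play is mixed.
Let General R play Top with probability p. Expected payoff against Left: (-6)p + 7(1−p) = −13p + 7; against Right: 4p + 3(1−p) = p + 3.
Setting these equal: −13p + 7 = p + 3 ⇒ −14p = -4 ⇒ p = 2/7, and the value is (-13)·(2/7) + 7 = 23/7.
For General C: with q = P(Left), equating Top's and Bottom's payoffs gives −10q + 4 = 4q + 3 ⇒ q = 1/14.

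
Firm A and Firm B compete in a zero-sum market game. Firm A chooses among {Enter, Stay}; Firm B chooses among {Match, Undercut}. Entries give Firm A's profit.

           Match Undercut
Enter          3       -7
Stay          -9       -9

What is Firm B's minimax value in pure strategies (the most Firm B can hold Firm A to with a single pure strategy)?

-7

Column maxima: Match → 3, Undercut → -7.
The smallest of these is -7.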